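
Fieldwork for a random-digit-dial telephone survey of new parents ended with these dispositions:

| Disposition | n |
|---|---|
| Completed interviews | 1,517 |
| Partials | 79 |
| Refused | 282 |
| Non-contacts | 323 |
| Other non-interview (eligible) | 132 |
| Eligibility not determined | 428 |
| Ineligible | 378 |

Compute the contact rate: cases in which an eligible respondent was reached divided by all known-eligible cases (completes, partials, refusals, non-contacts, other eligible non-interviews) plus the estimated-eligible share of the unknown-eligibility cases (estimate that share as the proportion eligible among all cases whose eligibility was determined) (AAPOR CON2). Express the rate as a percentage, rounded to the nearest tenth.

Top = 1517 + 79 + 282 + 132 = 2010
Determined eligible = 1517 + 79 + 282 + 323 + 132 = 2333
e = 2333 / (2333 + 378) = 2333 / 2711 = 0.8606
e × U = 0.8606 × 428 = 368.34
Denom = 2333 + 368.34 = 2701.34
CON2 = 2010 / 2701.34 = 0.7441

74.4%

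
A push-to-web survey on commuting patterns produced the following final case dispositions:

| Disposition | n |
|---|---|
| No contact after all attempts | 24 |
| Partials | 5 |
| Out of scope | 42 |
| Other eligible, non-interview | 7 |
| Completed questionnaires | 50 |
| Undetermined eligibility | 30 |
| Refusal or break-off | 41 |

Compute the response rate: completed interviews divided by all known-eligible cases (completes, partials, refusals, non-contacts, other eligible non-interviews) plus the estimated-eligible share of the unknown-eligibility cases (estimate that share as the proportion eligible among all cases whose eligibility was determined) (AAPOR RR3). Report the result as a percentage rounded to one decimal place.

33.4%

Num: 50
Known eligible: 50 + 5 + 41 + 24 + 7 = 127
e = 127 / (127 + 42) = 127 / 169 = 0.7515
Estimated eligible among unknowns: 0.7515 × 30 = 22.54
Denominator: 127 + 22.54 = 149.54
RR3 = 50 / 149.54 = 0.3344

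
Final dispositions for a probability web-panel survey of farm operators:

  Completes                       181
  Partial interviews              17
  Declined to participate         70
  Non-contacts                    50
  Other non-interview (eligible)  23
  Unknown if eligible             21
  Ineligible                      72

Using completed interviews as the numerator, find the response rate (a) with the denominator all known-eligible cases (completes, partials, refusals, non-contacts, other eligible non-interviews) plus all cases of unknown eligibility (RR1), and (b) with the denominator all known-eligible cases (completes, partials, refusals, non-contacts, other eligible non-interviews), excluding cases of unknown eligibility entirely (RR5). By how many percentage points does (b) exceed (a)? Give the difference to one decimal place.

Num = 181
Denominator = 181 + 17 + 70 + 50 + 23 + 21 = 362
RR1 = 181 / 362 = 0.5000
Denominator = 181 + 17 + 70 + 50 + 23 = 341
RR5 = 181 / 341 = 0.5308
Difference = 53.08 − 50.00 = 3.08 percentage points

3.1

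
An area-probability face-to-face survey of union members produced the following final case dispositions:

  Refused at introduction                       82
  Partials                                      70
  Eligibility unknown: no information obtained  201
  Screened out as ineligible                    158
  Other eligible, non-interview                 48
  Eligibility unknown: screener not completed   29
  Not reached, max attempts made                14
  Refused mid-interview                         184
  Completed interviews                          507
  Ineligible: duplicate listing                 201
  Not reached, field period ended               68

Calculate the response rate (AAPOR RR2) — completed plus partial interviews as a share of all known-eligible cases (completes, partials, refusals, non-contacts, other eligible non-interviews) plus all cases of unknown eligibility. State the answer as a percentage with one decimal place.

48.0%

Declined to participate = 82 + 184 = 266
No contact after all attempts = 68 + 14 = 82
Eligibility not determined = 29 + 201 = 230
Ineligible = 158 + 201 = 359
Top → 507 + 70 = 577
Denominator → 507 + 70 + 266 + 82 + 48 + 230 = 1203
RR2 = 577 / 1203 = 0.4796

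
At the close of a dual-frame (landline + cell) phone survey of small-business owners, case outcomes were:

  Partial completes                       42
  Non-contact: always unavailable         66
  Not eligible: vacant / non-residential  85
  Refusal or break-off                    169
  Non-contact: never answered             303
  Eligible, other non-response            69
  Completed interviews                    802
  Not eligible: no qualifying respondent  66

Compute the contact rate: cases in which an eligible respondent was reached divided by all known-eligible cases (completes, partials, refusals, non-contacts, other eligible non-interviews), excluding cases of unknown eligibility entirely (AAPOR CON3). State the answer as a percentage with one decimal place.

Never reached = 303 + 66 = 369
Screened out, ineligible = 66 + 85 = 151
Num = 802 + 42 + 169 + 69 = 1082
Base = 802 + 42 + 169 + 369 + 69 = 1451
CON3 = 1082 / 1451 = 0.7457

74.6%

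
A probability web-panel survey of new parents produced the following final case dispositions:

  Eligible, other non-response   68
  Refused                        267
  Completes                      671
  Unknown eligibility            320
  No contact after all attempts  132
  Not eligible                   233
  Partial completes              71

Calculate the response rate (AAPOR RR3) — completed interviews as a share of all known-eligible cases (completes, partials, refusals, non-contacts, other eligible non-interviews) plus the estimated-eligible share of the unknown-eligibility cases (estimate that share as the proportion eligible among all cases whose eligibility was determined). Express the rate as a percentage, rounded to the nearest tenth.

Numerator → 671
Determined eligible → 671 + 71 + 267 + 132 + 68 = 1209
e = 1209 / (1209 + 233) = 1209 / 1442 = 0.8384
Eligible share of unknowns → 0.8384 × 320 = 268.29
Denominator → 1209 + 268.29 = 1477.29
RR3 = 671 / 1477.29 = 0.4542

45.4%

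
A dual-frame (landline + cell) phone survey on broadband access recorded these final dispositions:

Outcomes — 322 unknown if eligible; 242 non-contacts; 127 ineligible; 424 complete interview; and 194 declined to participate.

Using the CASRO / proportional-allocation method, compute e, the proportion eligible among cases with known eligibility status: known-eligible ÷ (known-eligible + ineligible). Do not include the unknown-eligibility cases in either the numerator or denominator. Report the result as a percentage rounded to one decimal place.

Eligible (known): 424 + 194 + 242 = 860
e = 860 / (860 + 127) = 860 / 987 = 0.8713

87.1%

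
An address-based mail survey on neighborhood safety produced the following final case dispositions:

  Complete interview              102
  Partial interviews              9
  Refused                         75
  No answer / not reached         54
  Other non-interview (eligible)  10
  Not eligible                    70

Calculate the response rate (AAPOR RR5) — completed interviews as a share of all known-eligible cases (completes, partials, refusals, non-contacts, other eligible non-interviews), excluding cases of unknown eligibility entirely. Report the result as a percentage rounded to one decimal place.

40.8%

Top → 102
Denominator → 102 + 9 + 75 + 54 + 10 = 250
RR5 = 102 / 250 = 0.4080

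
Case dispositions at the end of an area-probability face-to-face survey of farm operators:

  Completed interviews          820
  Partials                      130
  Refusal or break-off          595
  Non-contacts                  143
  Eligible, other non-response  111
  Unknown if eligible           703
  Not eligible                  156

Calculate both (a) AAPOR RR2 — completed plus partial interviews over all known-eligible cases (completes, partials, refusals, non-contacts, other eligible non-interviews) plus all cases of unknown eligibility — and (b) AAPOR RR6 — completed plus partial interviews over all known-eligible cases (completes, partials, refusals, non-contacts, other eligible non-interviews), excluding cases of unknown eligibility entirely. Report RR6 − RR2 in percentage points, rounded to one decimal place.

Num = 820 + 130 = 950
Denominator = 820 + 130 + 595 + 143 + 111 + 703 = 2502
RR2 = 950 / 2502 = 0.3797
Denominator = 820 + 130 + 595 + 143 + 111 = 1799
RR6 = 950 / 1799 = 0.5281
Difference = 52.81 − 37.97 = 14.84 percentage points

14.8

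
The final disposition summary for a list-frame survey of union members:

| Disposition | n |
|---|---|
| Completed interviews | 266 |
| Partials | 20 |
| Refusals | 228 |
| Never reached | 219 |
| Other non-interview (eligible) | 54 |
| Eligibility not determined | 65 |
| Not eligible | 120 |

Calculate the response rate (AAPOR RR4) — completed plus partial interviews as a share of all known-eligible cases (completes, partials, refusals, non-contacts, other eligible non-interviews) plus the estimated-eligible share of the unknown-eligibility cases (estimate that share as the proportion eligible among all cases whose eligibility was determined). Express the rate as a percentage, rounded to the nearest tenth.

Numerator: 266 + 20 = 286
Determined eligible: 266 + 20 + 228 + 219 + 54 = 787
e = 787 / (787 + 120) = 787 / 907 = 0.8677
Eligible share of unknowns: 0.8677 × 65 = 56.40
Denominator: 787 + 56.40 = 843.40
RR4 = 286 / 843.40 = 0.3391

33.9%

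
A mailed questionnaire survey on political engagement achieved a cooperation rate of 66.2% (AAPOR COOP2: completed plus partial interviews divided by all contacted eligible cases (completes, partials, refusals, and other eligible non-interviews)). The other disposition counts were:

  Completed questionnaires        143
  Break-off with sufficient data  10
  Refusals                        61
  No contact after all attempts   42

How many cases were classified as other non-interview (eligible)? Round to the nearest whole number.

Numerator = 143 + 10 = 153
COOP2 = 153 / D = 0.662
D = 153 / 0.662 = 231.1
Other denominator terms total 214
other non-interview (eligible) = 231.1 − 214 ≈ 17

17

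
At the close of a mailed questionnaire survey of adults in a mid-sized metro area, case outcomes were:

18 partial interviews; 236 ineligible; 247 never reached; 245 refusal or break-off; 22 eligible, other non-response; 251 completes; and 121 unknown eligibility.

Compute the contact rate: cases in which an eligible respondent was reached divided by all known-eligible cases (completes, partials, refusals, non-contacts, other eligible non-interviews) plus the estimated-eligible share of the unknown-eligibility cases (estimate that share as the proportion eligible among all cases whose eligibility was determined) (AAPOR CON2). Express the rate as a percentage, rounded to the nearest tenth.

Numerator: 251 + 18 + 245 + 22 = 536
Eligible (known): 251 + 18 + 245 + 247 + 22 = 783
e = 783 / (783 + 236) = 783 / 1019 = 0.7684
Eligible share of unknowns: 0.7684 × 121 = 92.98
Denom: 783 + 92.98 = 875.98
CON2 = 536 / 875.98 = 0.6119

61.2%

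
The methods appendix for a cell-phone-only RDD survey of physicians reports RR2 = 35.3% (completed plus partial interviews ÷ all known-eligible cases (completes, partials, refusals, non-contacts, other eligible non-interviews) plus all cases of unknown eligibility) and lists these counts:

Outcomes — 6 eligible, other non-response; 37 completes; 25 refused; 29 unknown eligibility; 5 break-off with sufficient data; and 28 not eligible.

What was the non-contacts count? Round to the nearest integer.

17

Num → 37 + 5 = 42
RR2 = 42 / D = 0.353
D = 42 / 0.353 = 119.0
Other denominator terms total 102
non-contacts = 119.0 − 102 ≈ 17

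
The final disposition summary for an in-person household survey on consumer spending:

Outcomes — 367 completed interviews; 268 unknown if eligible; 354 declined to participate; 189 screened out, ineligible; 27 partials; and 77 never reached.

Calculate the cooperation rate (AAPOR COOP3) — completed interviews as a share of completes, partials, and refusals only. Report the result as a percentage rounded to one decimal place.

Top → 367
Denom → 367 + 27 + 354 = 748
COOP3 = 367 / 748 = 0.4906

49.1%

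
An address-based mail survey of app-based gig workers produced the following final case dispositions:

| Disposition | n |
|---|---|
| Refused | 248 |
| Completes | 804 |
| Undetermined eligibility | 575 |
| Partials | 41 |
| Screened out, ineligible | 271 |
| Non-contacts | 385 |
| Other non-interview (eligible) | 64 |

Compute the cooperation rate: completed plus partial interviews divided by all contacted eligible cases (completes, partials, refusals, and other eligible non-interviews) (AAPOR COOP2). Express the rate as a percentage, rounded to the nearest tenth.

73.0%

Top → 804 + 41 = 845
Denom → 804 + 41 + 248 + 64 = 1157
COOP2 = 845 / 1157 = 0.7303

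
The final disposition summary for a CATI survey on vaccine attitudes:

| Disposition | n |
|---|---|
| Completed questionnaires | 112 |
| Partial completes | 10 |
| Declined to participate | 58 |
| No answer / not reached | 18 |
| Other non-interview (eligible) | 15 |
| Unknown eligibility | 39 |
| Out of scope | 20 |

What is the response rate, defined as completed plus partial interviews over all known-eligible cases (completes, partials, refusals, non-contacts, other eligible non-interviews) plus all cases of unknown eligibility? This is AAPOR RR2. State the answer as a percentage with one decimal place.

Top → 112 + 10 = 122
Base → 112 + 10 + 58 + 18 + 15 + 39 = 252
RR2 = 122 / 252 = 0.4841

48.4%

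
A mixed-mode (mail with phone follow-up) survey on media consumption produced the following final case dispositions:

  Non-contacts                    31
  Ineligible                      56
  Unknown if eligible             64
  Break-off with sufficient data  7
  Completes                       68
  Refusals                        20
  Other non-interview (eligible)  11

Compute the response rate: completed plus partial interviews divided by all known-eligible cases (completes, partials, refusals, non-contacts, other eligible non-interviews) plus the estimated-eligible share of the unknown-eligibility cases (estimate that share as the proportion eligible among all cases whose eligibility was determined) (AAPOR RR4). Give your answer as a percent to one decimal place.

41.1%

Num = 68 + 7 = 75
Known eligible = 68 + 7 + 20 + 31 + 11 = 137
e = 137 / (137 + 56) = 137 / 193 = 0.7098
Estimated eligible among unknowns = 0.7098 × 64 = 45.43
Denom = 137 + 45.43 = 182.43
RR4 = 75 / 182.43 = 0.4111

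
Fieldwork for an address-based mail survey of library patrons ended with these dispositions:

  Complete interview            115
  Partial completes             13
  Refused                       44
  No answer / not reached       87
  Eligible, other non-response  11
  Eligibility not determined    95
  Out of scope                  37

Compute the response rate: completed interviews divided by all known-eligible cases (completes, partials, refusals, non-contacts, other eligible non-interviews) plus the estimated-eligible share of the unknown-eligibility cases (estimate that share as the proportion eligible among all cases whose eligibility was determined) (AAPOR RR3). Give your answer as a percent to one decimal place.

32.5%

Numerator = 115
Eligible (known) = 115 + 13 + 44 + 87 + 11 = 270
e = 270 / (270 + 37) = 270 / 307 = 0.8795
e × U = 0.8795 × 95 = 83.55
Denominator = 270 + 83.55 = 353.55
RR3 = 115 / 353.55 = 0.3253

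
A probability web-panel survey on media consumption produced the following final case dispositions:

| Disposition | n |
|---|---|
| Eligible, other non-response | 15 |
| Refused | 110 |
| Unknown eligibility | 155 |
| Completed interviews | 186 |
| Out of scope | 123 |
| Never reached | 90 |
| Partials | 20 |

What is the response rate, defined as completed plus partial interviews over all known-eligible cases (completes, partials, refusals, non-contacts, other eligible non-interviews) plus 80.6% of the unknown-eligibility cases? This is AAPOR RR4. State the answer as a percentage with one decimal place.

37.7%

Numerator = 186 + 20 = 206
Determined eligible = 186 + 20 + 110 + 90 + 15 = 421
e × U = 0.8060 × 155 = 124.93
Base = 421 + 124.93 = 545.93
RR4 = 206 / 545.93 = 0.3773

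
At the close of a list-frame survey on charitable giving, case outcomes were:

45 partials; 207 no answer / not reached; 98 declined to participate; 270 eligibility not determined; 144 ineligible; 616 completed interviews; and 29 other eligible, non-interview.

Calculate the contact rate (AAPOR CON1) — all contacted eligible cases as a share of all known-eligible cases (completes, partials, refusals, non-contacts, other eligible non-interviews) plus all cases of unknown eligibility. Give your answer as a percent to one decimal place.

62.3%

Top: 616 + 45 + 98 + 29 = 788
Denom: 616 + 45 + 98 + 207 + 29 + 270 = 1265
CON1 = 788 / 1265 = 0.6229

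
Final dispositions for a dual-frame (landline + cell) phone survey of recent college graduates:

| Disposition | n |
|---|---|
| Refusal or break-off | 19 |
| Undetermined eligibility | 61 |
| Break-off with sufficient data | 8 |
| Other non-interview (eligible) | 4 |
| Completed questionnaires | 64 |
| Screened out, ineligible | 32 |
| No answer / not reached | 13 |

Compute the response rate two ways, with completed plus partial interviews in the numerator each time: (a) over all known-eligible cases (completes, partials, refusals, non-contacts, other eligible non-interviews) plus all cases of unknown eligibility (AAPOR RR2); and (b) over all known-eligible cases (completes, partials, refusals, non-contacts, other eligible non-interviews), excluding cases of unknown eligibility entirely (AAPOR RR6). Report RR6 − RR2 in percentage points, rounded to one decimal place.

24.1

Num → 64 + 8 = 72
Denom → 64 + 8 + 19 + 13 + 4 + 61 = 169
RR2 = 72 / 169 = 0.4260
Denom → 64 + 8 + 19 + 13 + 4 = 108
RR6 = 72 / 108 = 0.6667
Difference = 66.67 − 42.60 = 24.07 percentage points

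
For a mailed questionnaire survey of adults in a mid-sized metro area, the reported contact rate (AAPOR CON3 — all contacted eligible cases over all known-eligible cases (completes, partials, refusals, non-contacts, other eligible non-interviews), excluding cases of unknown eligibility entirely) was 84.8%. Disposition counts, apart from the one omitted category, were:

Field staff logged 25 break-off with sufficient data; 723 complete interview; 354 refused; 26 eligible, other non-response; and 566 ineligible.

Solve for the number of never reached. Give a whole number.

202

Num → 723 + 25 + 354 + 26 = 1128
CON3 = 1128 / D = 0.848
D = 1128 / 0.848 = 1330.2
Other denominator terms total 1128
never reached = 1330.2 − 1128 ≈ 202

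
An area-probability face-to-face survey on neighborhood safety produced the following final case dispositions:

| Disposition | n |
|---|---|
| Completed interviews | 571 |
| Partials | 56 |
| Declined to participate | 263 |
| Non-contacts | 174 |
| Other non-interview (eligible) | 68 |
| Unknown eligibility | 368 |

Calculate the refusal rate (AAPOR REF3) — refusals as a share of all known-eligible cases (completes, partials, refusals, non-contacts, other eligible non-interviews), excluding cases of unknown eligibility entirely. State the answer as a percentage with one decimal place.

23.2%

Num = 263
Base = 571 + 56 + 263 + 174 + 68 = 1132
REF3 = 263 / 1132 = 0.2323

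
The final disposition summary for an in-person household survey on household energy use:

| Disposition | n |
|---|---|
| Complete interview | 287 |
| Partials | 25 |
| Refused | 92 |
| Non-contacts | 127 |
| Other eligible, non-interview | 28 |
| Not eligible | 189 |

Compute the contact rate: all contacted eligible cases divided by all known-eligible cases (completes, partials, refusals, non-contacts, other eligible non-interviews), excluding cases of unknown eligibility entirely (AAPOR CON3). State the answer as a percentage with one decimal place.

77.3%

Top → 287 + 25 + 92 + 28 = 432
Denominator → 287 + 25 + 92 + 127 + 28 = 559
CON3 = 432 / 559 = 0.7728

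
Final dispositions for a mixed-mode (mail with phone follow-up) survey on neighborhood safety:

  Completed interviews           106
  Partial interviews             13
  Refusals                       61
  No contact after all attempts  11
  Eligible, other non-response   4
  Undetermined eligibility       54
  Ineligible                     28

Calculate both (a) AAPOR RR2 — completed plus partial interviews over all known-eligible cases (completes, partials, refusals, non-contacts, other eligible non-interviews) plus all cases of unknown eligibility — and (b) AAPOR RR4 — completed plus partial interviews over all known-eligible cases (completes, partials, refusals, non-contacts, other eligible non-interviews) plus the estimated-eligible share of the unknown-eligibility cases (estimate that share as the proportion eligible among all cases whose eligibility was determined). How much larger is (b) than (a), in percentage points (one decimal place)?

Top → 106 + 13 = 119
Denom → 106 + 13 + 61 + 11 + 4 + 54 = 249
RR2 = 119 / 249 = 0.4779
Determined eligible → 106 + 13 + 61 + 11 + 4 = 195
e = 195 / (195 + 28) = 195 / 223 = 0.8744
Eligible share of unknowns → 0.8744 × 54 = 47.22
Denom → 195 + 47.22 = 242.22
RR4 = 119 / 242.22 = 0.4913
Difference = 49.13 − 47.79 = 1.34 percentage points

1.3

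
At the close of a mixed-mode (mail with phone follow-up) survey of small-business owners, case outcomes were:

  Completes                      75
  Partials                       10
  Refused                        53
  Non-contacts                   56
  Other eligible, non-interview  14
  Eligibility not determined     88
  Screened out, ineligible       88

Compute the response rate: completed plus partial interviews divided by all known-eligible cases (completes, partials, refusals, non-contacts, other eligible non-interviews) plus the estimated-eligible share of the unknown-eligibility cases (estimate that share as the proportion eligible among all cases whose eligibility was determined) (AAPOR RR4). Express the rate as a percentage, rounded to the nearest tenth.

Numerator → 75 + 10 = 85
Determined eligible → 75 + 10 + 53 + 56 + 14 = 208
e = 208 / (208 + 88) = 208 / 296 = 0.7027
e × U → 0.7027 × 88 = 61.84
Denominator → 208 + 61.84 = 269.84
RR4 = 85 / 269.84 = 0.3150

31.5%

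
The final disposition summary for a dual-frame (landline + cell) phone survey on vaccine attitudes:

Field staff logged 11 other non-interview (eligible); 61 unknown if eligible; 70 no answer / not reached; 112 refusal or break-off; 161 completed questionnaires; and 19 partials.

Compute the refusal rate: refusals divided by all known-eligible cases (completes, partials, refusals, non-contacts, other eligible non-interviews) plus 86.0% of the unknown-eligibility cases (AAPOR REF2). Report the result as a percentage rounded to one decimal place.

26.3%

Top = 112
Eligible (known) = 161 + 19 + 112 + 70 + 11 = 373
e × U = 0.8600 × 61 = 52.46
Base = 373 + 52.46 = 425.46
REF2 = 112 / 425.46 = 0.2632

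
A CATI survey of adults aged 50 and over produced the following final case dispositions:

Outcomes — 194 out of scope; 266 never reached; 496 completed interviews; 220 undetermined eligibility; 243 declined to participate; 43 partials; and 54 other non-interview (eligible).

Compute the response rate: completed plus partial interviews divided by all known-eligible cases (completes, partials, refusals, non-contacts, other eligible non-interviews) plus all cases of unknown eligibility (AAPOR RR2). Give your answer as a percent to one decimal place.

Numerator = 496 + 43 = 539
Base = 496 + 43 + 243 + 266 + 54 + 220 = 1322
RR2 = 539 / 1322 = 0.4077

40.8%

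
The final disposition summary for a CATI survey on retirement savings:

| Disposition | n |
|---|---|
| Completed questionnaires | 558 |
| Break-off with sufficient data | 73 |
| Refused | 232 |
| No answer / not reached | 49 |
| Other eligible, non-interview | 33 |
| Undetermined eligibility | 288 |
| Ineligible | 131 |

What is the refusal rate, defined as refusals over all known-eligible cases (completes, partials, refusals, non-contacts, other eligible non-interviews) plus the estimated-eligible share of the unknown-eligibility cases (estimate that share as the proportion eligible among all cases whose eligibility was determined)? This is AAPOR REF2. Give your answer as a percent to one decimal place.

19.4%

Top → 232
Determined eligible → 558 + 73 + 232 + 49 + 33 = 945
e = 945 / (945 + 131) = 945 / 1076 = 0.8783
Estimated eligible among unknowns → 0.8783 × 288 = 252.95
Base → 945 + 252.95 = 1197.95
REF2 = 232 / 1197.95 = 0.1937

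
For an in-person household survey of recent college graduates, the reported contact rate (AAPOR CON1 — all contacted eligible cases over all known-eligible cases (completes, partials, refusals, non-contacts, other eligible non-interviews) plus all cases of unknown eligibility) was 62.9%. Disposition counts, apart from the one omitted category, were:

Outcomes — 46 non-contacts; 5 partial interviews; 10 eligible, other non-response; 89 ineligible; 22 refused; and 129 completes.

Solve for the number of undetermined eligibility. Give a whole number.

52

Top = 129 + 5 + 22 + 10 = 166
CON1 = 166 / D = 0.629
D = 166 / 0.629 = 263.9
Rest of base = 212
undetermined eligibility = 263.9 − 212 ≈ 52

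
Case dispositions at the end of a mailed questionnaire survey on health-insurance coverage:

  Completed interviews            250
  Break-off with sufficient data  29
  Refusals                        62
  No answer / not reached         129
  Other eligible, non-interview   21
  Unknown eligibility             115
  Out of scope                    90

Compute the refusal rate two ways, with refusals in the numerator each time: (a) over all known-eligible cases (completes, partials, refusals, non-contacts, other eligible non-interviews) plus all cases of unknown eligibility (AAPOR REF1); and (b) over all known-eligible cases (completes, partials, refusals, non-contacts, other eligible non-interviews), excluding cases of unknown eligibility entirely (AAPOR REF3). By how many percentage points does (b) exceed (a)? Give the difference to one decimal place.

2.4

Num = 62
Denom = 250 + 29 + 62 + 129 + 21 + 115 = 606
REF1 = 62 / 606 = 0.1023
Denom = 250 + 29 + 62 + 129 + 21 = 491
REF3 = 62 / 491 = 0.1263
Difference = 12.63 − 10.23 = 2.40 percentage points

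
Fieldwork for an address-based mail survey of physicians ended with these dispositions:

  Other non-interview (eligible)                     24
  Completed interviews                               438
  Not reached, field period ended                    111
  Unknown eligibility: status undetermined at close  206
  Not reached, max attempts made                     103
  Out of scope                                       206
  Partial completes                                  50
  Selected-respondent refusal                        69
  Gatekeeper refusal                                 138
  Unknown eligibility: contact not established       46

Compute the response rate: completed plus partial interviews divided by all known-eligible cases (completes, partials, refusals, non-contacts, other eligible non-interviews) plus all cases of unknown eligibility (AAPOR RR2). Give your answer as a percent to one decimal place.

Refusals = 138 + 69 = 207
No contact after all attempts = 111 + 103 = 214
Unknown if eligible = 46 + 206 = 252
Num = 438 + 50 = 488
Base = 438 + 50 + 207 + 214 + 24 + 252 = 1185
RR2 = 488 / 1185 = 0.4118

41.2%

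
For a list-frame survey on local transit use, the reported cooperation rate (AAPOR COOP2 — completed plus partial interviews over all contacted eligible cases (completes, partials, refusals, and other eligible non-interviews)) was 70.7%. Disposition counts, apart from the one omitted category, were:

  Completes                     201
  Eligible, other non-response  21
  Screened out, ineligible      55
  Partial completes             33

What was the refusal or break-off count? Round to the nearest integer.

Top = 201 + 33 = 234
COOP2 = 234 / D = 0.707
D = 234 / 0.707 = 331.0
Remaining denominator categories sum to 255
refusal or break-off = 331.0 − 255 ≈ 76

76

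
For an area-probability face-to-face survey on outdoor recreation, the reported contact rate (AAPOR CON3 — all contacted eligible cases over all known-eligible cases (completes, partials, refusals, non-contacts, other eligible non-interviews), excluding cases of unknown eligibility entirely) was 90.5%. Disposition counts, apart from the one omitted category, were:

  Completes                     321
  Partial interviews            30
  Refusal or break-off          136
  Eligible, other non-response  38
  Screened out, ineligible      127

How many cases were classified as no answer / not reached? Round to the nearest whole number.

Num = 321 + 30 + 136 + 38 = 525
CON3 = 525 / D = 0.905
D = 525 / 0.905 = 580.1
Other denominator terms total 525
no answer / not reached = 580.1 − 525 ≈ 55

55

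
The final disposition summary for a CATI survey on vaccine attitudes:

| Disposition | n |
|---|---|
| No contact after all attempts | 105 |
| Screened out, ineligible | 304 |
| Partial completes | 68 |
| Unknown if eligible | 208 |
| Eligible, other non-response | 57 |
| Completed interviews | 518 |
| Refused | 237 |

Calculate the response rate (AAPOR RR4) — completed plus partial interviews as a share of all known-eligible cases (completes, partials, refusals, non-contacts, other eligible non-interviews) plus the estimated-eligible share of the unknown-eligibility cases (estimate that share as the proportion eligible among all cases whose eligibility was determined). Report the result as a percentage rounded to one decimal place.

51.2%

Numerator: 518 + 68 = 586
Eligible (known): 518 + 68 + 237 + 105 + 57 = 985
e = 985 / (985 + 304) = 985 / 1289 = 0.7642
Estimated eligible among unknowns: 0.7642 × 208 = 158.95
Denom: 985 + 158.95 = 1143.95
RR4 = 586 / 1143.95 = 0.5123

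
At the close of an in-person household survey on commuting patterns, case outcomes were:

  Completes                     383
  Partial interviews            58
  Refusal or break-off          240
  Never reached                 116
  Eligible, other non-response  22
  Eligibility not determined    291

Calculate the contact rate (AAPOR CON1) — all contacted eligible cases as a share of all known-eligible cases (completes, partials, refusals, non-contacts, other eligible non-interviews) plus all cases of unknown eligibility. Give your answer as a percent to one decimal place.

Num: 383 + 58 + 240 + 22 = 703
Denominator: 383 + 58 + 240 + 116 + 22 + 291 = 1110
CON1 = 703 / 1110 = 0.6333

63.3%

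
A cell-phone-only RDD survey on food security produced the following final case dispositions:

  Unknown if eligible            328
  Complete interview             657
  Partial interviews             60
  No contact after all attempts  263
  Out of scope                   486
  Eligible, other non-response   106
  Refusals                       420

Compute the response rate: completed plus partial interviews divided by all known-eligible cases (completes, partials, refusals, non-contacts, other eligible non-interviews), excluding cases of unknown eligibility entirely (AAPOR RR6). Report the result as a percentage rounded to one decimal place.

47.6%

Num: 657 + 60 = 717
Base: 657 + 60 + 420 + 263 + 106 = 1506
RR6 = 717 / 1506 = 0.4761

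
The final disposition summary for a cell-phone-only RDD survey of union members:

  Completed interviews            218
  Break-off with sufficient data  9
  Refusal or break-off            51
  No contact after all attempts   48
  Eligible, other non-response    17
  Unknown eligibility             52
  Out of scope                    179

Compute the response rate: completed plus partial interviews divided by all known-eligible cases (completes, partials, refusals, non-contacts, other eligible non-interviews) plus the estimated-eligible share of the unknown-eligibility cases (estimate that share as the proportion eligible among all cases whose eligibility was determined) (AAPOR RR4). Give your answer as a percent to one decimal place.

60.2%

Top = 218 + 9 = 227
Known eligible = 218 + 9 + 51 + 48 + 17 = 343
e = 343 / (343 + 179) = 343 / 522 = 0.6571
Eligible share of unknowns = 0.6571 × 52 = 34.17
Denom = 343 + 34.17 = 377.17
RR4 = 227 / 377.17 = 0.6019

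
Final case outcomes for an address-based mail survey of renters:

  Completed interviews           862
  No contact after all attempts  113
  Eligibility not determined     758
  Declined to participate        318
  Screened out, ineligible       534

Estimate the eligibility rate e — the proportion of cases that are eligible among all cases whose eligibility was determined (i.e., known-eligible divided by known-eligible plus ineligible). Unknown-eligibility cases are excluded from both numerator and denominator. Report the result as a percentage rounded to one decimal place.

70.8%

Eligible (known) → 862 + 318 + 113 = 1293
e = 1293 / (1293 + 534) = 1293 / 1827 = 0.7077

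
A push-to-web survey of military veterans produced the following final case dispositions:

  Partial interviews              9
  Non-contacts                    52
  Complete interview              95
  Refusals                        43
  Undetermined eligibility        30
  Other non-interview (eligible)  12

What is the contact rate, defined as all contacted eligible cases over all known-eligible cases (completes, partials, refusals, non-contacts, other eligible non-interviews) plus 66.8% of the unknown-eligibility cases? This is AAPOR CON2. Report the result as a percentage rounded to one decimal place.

68.8%

Num → 95 + 9 + 43 + 12 = 159
Known eligible → 95 + 9 + 43 + 52 + 12 = 211
Estimated eligible among unknowns → 0.6680 × 30 = 20.04
Denominator → 211 + 20.04 = 231.04
CON2 = 159 / 231.04 = 0.6882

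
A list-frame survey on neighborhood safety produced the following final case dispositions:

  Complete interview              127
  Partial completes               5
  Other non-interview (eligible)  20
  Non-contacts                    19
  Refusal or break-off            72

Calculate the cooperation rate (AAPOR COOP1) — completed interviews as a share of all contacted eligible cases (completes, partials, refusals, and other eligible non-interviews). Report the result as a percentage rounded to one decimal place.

56.7%

Num → 127
Base → 127 + 5 + 72 + 20 = 224
COOP1 = 127 / 224 = 0.5670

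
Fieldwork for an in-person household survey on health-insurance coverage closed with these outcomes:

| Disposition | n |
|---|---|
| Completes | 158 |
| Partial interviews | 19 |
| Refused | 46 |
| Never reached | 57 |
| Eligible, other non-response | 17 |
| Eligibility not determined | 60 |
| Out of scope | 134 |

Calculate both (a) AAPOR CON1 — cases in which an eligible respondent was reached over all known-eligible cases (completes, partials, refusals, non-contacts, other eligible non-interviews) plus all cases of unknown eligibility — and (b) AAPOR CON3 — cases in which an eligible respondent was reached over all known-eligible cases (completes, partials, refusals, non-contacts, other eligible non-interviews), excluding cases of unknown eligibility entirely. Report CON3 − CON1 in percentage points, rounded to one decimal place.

13.6

Top: 158 + 19 + 46 + 17 = 240
Denominator: 158 + 19 + 46 + 57 + 17 + 60 = 357
CON1 = 240 / 357 = 0.6723
Denominator: 158 + 19 + 46 + 57 + 17 = 297
CON3 = 240 / 297 = 0.8081
Difference = 80.81 − 67.23 = 13.58 percentage points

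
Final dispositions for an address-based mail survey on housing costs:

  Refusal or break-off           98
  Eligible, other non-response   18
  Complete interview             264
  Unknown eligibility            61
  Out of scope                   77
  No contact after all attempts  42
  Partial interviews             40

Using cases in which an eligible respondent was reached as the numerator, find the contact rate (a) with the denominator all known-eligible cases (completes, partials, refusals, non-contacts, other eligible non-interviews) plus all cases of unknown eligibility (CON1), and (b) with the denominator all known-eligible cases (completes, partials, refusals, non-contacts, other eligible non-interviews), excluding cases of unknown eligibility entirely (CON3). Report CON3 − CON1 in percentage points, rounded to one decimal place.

10.6

Top: 264 + 40 + 98 + 18 = 420
Base: 264 + 40 + 98 + 42 + 18 + 61 = 523
CON1 = 420 / 523 = 0.8031
Base: 264 + 40 + 98 + 42 + 18 = 462
CON3 = 420 / 462 = 0.9091
Difference = 90.91 − 80.31 = 10.60 percentage points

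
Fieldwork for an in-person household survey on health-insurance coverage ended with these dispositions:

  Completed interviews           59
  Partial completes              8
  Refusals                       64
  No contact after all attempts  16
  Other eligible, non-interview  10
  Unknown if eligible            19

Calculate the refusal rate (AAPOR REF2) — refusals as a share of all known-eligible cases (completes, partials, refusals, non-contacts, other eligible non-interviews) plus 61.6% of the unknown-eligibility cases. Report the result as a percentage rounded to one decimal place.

Top = 64
Determined eligible = 59 + 8 + 64 + 16 + 10 = 157
Estimated eligible among unknowns = 0.6160 × 19 = 11.70
Base = 157 + 11.70 = 168.70
REF2 = 64 / 168.70 = 0.3794

37.9%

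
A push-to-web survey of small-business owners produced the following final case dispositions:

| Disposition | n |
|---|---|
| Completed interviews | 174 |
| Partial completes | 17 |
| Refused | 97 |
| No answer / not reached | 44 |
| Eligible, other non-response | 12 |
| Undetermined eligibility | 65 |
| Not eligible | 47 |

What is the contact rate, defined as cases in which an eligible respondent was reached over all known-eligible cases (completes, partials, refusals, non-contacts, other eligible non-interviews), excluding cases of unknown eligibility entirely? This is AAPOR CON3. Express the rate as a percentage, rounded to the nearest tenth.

Num → 174 + 17 + 97 + 12 = 300
Denominator → 174 + 17 + 97 + 44 + 12 = 344
CON3 = 300 / 344 = 0.8721

87.2%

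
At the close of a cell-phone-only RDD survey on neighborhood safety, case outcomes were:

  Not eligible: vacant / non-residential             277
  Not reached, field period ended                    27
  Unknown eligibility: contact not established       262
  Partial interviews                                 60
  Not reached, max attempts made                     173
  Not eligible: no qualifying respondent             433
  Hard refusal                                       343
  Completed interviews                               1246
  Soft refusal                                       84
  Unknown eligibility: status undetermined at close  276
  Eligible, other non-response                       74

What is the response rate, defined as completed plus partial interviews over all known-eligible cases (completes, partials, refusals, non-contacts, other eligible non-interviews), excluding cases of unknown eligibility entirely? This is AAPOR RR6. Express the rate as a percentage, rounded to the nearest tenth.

65.1%

Refusal or break-off = 343 + 84 = 427
No answer / not reached = 27 + 173 = 200
Unknown eligibility = 262 + 276 = 538
Out of scope = 433 + 277 = 710
Numerator: 1246 + 60 = 1306
Denominator: 1246 + 60 + 427 + 200 + 74 = 2007
RR6 = 1306 / 2007 = 0.6507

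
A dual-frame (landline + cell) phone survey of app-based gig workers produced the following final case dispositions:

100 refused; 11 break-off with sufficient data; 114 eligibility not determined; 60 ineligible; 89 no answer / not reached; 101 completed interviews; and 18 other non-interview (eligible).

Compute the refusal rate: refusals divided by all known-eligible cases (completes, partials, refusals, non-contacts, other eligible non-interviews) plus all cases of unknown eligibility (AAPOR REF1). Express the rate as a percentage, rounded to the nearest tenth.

Num: 100
Base: 101 + 11 + 100 + 89 + 18 + 114 = 433
REF1 = 100 / 433 = 0.2309

23.1%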